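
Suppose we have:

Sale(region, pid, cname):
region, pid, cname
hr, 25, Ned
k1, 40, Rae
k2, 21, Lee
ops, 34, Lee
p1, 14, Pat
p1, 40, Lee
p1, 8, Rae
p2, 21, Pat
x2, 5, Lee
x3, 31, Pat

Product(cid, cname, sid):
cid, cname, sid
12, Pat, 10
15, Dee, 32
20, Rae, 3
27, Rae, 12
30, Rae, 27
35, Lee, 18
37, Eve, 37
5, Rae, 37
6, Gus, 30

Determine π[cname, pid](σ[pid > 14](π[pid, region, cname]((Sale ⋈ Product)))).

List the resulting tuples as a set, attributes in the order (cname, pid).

{(Lee, 21), (Lee, 34), (Lee, 40), (Pat, 21), (Pat, 31), (Rae, 40)}

Joining Sale and Product on cname yields {(k1, 40, Rae, 20, 3), (k1, 40, Rae, 27, 12), (k1, 40, Rae, 30, 27), (k1, 40, Rae, 5, 37), (k2, 21, Lee, 35, 18), (ops, 34, Lee, 35, 18), (p1, 14, Pat, 12, 10), (p1, 40, Lee, 35, 18), (p1, 8, Rae, 20, 3), (p1, 8, Rae, 27, 12), (p1, 8, Rae, 30, 27), (p1, 8, Rae, 5, 37), (p2, 21, Pat, 12, 10), (x2, 5, Lee, 35, 18), (x3, 31, Pat, 12, 10)}.
Keep only column(s) pid, region, cname (6 duplicate(s) eliminated): {(14, p1, Pat), (21, k2, Lee), (21, p2, Pat), (31, x3, Pat), (34, ops, Lee), (40, k1, Rae), (40, p1, Lee), (5, x2, Lee), (8, p1, Rae)}
σ[pid > 14]: keep tuples satisfying pid > 14 → {(21, k2, Lee), (21, p2, Pat), (31, x3, Pat), (34, ops, Lee), (40, k1, Rae), (40, p1, Lee)}
Keep only column(s) cname, pid: {(Lee, 21), (Lee, 34), (Lee, 40), (Pat, 21), (Pat, 31), (Rae, 40)}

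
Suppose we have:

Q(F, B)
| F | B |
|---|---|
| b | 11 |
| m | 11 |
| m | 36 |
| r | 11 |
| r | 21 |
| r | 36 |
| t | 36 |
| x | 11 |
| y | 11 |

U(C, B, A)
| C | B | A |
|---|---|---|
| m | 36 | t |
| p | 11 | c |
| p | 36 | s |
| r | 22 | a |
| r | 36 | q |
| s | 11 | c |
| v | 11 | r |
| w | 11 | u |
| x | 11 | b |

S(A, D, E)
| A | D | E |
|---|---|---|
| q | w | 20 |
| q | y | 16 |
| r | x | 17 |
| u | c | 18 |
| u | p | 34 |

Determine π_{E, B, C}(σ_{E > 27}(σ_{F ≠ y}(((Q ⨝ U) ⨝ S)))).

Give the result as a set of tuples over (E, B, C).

{(34, 11, w)}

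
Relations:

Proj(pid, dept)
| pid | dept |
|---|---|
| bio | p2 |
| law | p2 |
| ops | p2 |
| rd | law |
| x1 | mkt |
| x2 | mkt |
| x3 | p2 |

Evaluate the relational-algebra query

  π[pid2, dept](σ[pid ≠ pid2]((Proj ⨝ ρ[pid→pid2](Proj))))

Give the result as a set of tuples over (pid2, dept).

{(bio, p2), (law, p2), (ops, p2), (x1, mkt), (x2, mkt), (x3, p2)}

ρ[pid→pid2]: schema becomes (pid2, dept); tuples unchanged.
Proj ⋈ ρ[pid→pid2](Proj) (natural join on dept): {(bio, p2, bio), (bio, p2, law), (bio, p2, ops), (bio, p2, x3), (law, p2, bio), (law, p2, law), (law, p2, ops), (law, p2, x3), (ops, p2, bio), (ops, p2, law), (ops, p2, ops), (ops, p2, x3), (rd, law, rd), (x1, mkt, x1), (x1, mkt, x2), (x2, mkt, x1), (x2, mkt, x2), (x3, p2, bio), (x3, p2, law), (x3, p2, ops), (x3, p2, x3)}
Filtering on pid ≠ pid2 leaves {(bio, p2, law), (bio, p2, ops), (bio, p2, x3), (law, p2, bio), (law, p2, ops), (law, p2, x3), (ops, p2, bio), (ops, p2, law), (ops, p2, x3), (x1, mkt, x2), (x2, mkt, x1), (x3, p2, bio), (x3, p2, law), (x3, p2, ops)}.
Projecting to pid2, dept (8 duplicate(s) eliminated): {(bio, p2), (law, p2), (ops, p2), (x1, mkt), (x2, mkt), (x3, p2)}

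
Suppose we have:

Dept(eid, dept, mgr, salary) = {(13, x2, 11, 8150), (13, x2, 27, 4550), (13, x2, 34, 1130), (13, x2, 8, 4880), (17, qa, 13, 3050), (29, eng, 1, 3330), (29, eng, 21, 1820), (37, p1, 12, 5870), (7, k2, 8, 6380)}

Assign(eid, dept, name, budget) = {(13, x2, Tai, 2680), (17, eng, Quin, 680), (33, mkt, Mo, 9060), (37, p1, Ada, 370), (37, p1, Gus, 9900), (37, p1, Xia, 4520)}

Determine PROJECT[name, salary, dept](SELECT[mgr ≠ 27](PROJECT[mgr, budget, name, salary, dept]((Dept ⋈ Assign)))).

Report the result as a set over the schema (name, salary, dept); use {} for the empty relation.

Natural join on eid, dept: {(13, x2, 11, 8150, Tai, 2680), (13, x2, 27, 4550, Tai, 2680), (13, x2, 34, 1130, Tai, 2680), (13, x2, 8, 4880, Tai, 2680), (37, p1, 12, 5870, Ada, 370), (37, p1, 12, 5870, Gus, 9900), (37, p1, 12, 5870, Xia, 4520)}
Keep only column(s) mgr, budget, name, salary, dept: {(11, 2680, Tai, 8150, x2), (12, 370, Ada, 5870, p1), (12, 4520, Xia, 5870, p1), (12, 9900, Gus, 5870, p1), (27, 2680, Tai, 4550, x2), (34, 2680, Tai, 1130, x2), (8, 2680, Tai, 4880, x2)}
Filtering on mgr ≠ 27 leaves {(11, 2680, Tai, 8150, x2), (12, 370, Ada, 5870, p1), (12, 4520, Xia, 5870, p1), (12, 9900, Gus, 5870, p1), (34, 2680, Tai, 1130, x2), (8, 2680, Tai, 4880, x2)}.
Keep only column(s) name, salary, dept: {(Ada, 5870, p1), (Gus, 5870, p1), (Tai, 1130, x2), (Tai, 4880, x2), (Tai, 8150, x2), (Xia, 5870, p1)}

{(Ada, 5870, p1), (Gus, 5870, p1), (Tai, 1130, x2), (Tai, 4880, x2), (Tai, 8150, x2), (Xia, 5870, p1)}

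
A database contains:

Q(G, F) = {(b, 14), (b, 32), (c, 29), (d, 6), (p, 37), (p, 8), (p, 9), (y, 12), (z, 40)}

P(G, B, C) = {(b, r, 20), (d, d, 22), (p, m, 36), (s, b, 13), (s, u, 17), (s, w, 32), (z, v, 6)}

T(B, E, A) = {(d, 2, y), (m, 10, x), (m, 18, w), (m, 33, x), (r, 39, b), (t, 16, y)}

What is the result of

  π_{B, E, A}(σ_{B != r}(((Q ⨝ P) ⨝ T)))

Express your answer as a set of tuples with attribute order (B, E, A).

{(d, 2, y), (m, 10, x), (m, 18, w), (m, 33, x)}

Natural join on G: {(b, 14, r, 20), (b, 32, r, 20), (d, 6, d, 22), (p, 37, m, 36), (p, 8, m, 36), (p, 9, m, 36), (z, 40, v, 6)}
Natural join on B: {(b, 14, r, 20, 39, b), (b, 32, r, 20, 39, b), (d, 6, d, 22, 2, y), (p, 37, m, 36, 10, x), (p, 37, m, 36, 18, w), (p, 37, m, 36, 33, x), (p, 8, m, 36, 10, x), (p, 8, m, 36, 18, w), (p, 8, m, 36, 33, x), (p, 9, m, 36, 10, x), (p, 9, m, 36, 18, w), (p, 9, m, 36, 33, x)}
σ[B != r]: keep tuples satisfying B != r → {(d, 6, d, 22, 2, y), (p, 37, m, 36, 10, x), (p, 37, m, 36, 18, w), (p, 37, m, 36, 33, x), (p, 8, m, 36, 10, x), (p, 8, m, 36, 18, w), (p, 8, m, 36, 33, x), (p, 9, m, 36, 10, x), (p, 9, m, 36, 18, w), (p, 9, m, 36, 33, x)}
π_{B, E, A} gives {(d, 2, y), (m, 10, x), (m, 18, w), (m, 33, x)} (6 duplicate(s) eliminated).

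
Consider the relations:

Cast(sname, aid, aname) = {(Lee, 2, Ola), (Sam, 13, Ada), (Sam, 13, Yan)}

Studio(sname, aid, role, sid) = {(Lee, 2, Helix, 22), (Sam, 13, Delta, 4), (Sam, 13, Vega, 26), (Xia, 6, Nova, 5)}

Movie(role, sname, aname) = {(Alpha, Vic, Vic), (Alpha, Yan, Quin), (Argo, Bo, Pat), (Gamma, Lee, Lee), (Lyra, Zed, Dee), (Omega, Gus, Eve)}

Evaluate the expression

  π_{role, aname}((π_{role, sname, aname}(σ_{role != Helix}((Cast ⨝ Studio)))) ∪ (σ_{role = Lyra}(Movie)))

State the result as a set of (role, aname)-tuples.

{(Delta, Ada), (Delta, Yan), (Lyra, Dee), (Vega, Ada), (Vega, Yan)}

Joining Cast and Studio on sname, aid yields {(Lee, 2, Ola, Helix, 22), (Sam, 13, Ada, Delta, 4), (Sam, 13, Ada, Vega, 26), (Sam, 13, Yan, Delta, 4), (Sam, 13, Yan, Vega, 26)}.
σ[role != Helix]: keep tuples satisfying role != Helix → {(Sam, 13, Ada, Delta, 4), (Sam, 13, Ada, Vega, 26), (Sam, 13, Yan, Delta, 4), (Sam, 13, Yan, Vega, 26)}
Keep only column(s) role, sname, aname: {(Delta, Sam, Ada), (Delta, Sam, Yan), (Vega, Sam, Ada), (Vega, Sam, Yan)}
σ[role = Lyra]: keep tuples satisfying role = Lyra → {(Lyra, Zed, Dee)}
Union: {(Delta, Sam, Ada), (Delta, Sam, Yan), (Vega, Sam, Ada), (Vega, Sam, Yan)} with {(Lyra, Zed, Dee)} → {(Delta, Sam, Ada), (Delta, Sam, Yan), (Lyra, Zed, Dee), (Vega, Sam, Ada), (Vega, Sam, Yan)}
Keep only column(s) role, aname: {(Delta, Ada), (Delta, Yan), (Lyra, Dee), (Vega, Ada), (Vega, Yan)}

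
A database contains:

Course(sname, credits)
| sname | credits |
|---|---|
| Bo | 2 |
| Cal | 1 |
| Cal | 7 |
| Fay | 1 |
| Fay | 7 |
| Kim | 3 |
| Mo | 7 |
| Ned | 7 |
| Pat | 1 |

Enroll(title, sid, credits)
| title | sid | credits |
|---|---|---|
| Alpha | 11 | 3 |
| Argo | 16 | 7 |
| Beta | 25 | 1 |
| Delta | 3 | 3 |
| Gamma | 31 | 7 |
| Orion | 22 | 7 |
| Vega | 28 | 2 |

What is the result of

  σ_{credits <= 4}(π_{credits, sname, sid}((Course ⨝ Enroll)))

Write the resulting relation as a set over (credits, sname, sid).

Joining Course and Enroll on credits yields {(Bo, 2, Vega, 28), (Cal, 1, Beta, 25), (Cal, 7, Argo, 16), (Cal, 7, Gamma, 31), (Cal, 7, Orion, 22), (Fay, 1, Beta, 25), (Fay, 7, Argo, 16), (Fay, 7, Gamma, 31), (Fay, 7, Orion, 22), (Kim, 3, Alpha, 11), (Kim, 3, Delta, 3), (Mo, 7, Argo, 16), (Mo, 7, Gamma, 31), (Mo, 7, Orion, 22), (Ned, 7, Argo, 16), (Ned, 7, Gamma, 31), (Ned, 7, Orion, 22), (Pat, 1, Beta, 25)}.
π_{credits, sname, sid} gives {(1, Cal, 25), (1, Fay, 25), (1, Pat, 25), (2, Bo, 28), (3, Kim, 11), (3, Kim, 3), (7, Cal, 16), (7, Cal, 22), (7, Cal, 31), (7, Fay, 16), (7, Fay, 22), (7, Fay, 31), (7, Mo, 16), (7, Mo, 22), (7, Mo, 31), (7, Ned, 16), (7, Ned, 22), (7, Ned, 31)}.
Selection credits <= 4: {(1, Cal, 25), (1, Fay, 25), (1, Pat, 25), (2, Bo, 28), (3, Kim, 11), (3, Kim, 3)}

{(1, Cal, 25), (1, Fay, 25), (1, Pat, 25), (2, Bo, 28), (3, Kim, 11), (3, Kim, 3)}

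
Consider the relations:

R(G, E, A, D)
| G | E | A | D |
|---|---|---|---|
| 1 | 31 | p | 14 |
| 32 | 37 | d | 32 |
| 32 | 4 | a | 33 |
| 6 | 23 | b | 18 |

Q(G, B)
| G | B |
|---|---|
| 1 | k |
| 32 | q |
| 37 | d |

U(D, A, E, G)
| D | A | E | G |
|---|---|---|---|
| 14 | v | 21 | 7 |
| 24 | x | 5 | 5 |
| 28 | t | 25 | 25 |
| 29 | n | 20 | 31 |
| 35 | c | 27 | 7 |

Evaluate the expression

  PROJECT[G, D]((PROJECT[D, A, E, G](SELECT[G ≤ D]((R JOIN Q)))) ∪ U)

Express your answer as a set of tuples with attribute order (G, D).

Natural join on G: {(1, 31, p, 14, k), (32, 37, d, 32, q), (32, 4, a, 33, q)}
σ[G ≤ D]: keep tuples satisfying G ≤ D → {(1, 31, p, 14, k), (32, 37, d, 32, q), (32, 4, a, 33, q)}
π[D, A, E, G]: project onto (D, A, E, G) → {(14, p, 31, 1), (32, d, 37, 32), (33, a, 4, 32)}
Taking the union: {(14, p, 31, 1), (14, v, 21, 7), (24, x, 5, 5), (28, t, 25, 25), (29, n, 20, 31), (32, d, 37, 32), (33, a, 4, 32), (35, c, 27, 7)}
π[G, D]: project onto (G, D) → {(1, 14), (25, 28), (31, 29), (32, 32), (32, 33), (5, 24), (7, 14), (7, 35)}

{(1, 14), (25, 28), (31, 29), (32, 32), (32, 33), (5, 24), (7, 14), (7, 35)}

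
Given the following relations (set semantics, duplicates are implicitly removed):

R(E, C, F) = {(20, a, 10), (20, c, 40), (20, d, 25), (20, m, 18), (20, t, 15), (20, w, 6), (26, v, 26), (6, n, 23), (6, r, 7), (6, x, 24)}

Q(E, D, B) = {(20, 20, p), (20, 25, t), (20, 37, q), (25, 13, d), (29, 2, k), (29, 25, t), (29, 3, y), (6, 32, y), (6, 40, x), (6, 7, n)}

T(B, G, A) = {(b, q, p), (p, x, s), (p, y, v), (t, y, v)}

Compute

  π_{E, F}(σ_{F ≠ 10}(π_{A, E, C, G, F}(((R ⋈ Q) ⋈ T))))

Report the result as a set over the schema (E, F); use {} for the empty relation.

{(20, 15), (20, 18), (20, 25), (20, 40), (20, 6)}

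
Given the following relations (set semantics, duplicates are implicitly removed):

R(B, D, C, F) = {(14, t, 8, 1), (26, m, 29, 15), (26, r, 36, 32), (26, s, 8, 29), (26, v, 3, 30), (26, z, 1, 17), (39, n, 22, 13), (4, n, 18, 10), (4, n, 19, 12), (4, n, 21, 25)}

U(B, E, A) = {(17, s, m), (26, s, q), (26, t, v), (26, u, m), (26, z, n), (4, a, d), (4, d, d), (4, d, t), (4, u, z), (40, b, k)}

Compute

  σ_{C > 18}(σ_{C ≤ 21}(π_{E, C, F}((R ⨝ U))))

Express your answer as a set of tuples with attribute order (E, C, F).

R ⋈ U (natural join on B): {(26, m, 29, 15, s, q), (26, m, 29, 15, t, v), (26, m, 29, 15, u, m), (26, m, 29, 15, z, n), (26, r, 36, 32, s, q), (26, r, 36, 32, t, v), (26, r, 36, 32, u, m), (26, r, 36, 32, z, n), (26, s, 8, 29, s, q), (26, s, 8, 29, t, v), (26, s, 8, 29, u, m), (26, s, 8, 29, z, n), (26, v, 3, 30, s, q), (26, v, 3, 30, t, v), (26, v, 3, 30, u, m), (26, v, 3, 30, z, n), (26, z, 1, 17, s, q), (26, z, 1, 17, t, v), (26, z, 1, 17, u, m), (26, z, 1, 17, z, n), (4, n, 18, 10, a, d), (4, n, 18, 10, d, d), (4, n, 18, 10, d, t), (4, n, 18, 10, u, z), (4, n, 19, 12, a, d), (4, n, 19, 12, d, d), (4, n, 19, 12, d, t), (4, n, 19, 12, u, z), (4, n, 21, 25, a, d), (4, n, 21, 25, d, d), (4, n, 21, 25, d, t), (4, n, 21, 25, u, z)}
π[E, C, F]: project onto (E, C, F) (3 duplicate(s) eliminated) → {(a, 18, 10), (a, 19, 12), (a, 21, 25), (d, 18, 10), (d, 19, 12), (d, 21, 25), (s, 1, 17), (s, 29, 15), (s, 3, 30), (s, 36, 32), (s, 8, 29), (t, 1, 17), (t, 29, 15), (t, 3, 30), (t, 36, 32), (t, 8, 29), (u, 1, 17), (u, 18, 10), (u, 19, 12), (u, 21, 25), (u, 29, 15), (u, 3, 30), (u, 36, 32), (u, 8, 29), (z, 1, 17), (z, 29, 15), (z, 3, 30), (z, 36, 32), (z, 8, 29)}
σ[C ≤ 21]: keep tuples satisfying C ≤ 21 → {(a, 18, 10), (a, 19, 12), (a, 21, 25), (d, 18, 10), (d, 19, 12), (d, 21, 25), (s, 1, 17), (s, 3, 30), (s, 8, 29), (t, 1, 17), (t, 3, 30), (t, 8, 29), (u, 1, 17), (u, 18, 10), (u, 19, 12), (u, 21, 25), (u, 3, 30), (u, 8, 29), (z, 1, 17), (z, 3, 30), (z, 8, 29)}
σ[C > 18]: keep tuples satisfying C > 18 → {(a, 19, 12), (a, 21, 25), (d, 19, 12), (d, 21, 25), (u, 19, 12), (u, 21, 25)}

{(a, 19, 12), (a, 21, 25), (d, 19, 12), (d, 21, 25), (u, 19, 12), (u, 21, 25)}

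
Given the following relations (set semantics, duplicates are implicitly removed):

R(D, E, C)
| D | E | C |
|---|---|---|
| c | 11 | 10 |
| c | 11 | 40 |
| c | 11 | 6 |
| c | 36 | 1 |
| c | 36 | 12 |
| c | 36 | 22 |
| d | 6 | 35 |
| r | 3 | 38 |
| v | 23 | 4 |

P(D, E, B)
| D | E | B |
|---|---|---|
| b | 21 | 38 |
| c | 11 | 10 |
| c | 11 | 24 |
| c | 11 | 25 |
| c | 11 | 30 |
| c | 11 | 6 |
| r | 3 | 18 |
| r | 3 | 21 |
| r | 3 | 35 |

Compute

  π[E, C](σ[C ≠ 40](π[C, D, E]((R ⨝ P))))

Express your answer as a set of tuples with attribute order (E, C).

{(11, 10), (11, 6), (3, 38)}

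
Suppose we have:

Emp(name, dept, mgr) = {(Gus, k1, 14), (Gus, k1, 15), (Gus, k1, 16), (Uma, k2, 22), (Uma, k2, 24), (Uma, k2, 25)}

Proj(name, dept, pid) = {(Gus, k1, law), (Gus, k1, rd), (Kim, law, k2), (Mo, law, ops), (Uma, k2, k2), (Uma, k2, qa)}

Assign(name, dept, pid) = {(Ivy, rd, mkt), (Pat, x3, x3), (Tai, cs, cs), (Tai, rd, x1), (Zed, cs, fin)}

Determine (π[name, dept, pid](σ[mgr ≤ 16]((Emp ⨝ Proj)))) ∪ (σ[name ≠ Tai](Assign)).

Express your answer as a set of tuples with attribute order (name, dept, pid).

{(Gus, k1, law), (Gus, k1, rd), (Ivy, rd, mkt), (Pat, x3, x3), (Zed, cs, fin)}

Natural join on name, dept: {(Gus, k1, 14, law), (Gus, k1, 14, rd), (Gus, k1, 15, law), (Gus, k1, 15, rd), (Gus, k1, 16, law), (Gus, k1, 16, rd), (Uma, k2, 22, k2), (Uma, k2, 22, qa), (Uma, k2, 24, k2), (Uma, k2, 24, qa), (Uma, k2, 25, k2), (Uma, k2, 25, qa)}
Filtering on mgr ≤ 16 leaves {(Gus, k1, 14, law), (Gus, k1, 14, rd), (Gus, k1, 15, law), (Gus, k1, 15, rd), (Gus, k1, 16, law), (Gus, k1, 16, rd)}.
π[name, dept, pid]: project onto (name, dept, pid) (4 duplicate(s) eliminated) → {(Gus, k1, law), (Gus, k1, rd)}
Filtering on name ≠ Tai leaves {(Ivy, rd, mkt), (Pat, x3, x3), (Zed, cs, fin)}.
Set union of the two operands is {(Gus, k1, law), (Gus, k1, rd), (Ivy, rd, mkt), (Pat, x3, x3), (Zed, cs, fin)}.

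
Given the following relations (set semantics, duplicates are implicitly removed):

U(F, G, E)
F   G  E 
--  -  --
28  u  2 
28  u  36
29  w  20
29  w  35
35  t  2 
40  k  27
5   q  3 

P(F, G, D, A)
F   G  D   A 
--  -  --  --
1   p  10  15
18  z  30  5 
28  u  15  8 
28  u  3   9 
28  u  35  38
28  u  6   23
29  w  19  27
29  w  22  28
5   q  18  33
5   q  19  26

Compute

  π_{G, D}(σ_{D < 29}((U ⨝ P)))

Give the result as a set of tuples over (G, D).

Joining U and P on F, G yields {(28, u, 2, 15, 8), (28, u, 2, 3, 9), (28, u, 2, 35, 38), (28, u, 2, 6, 23), (28, u, 36, 15, 8), (28, u, 36, 3, 9), (28, u, 36, 35, 38), (28, u, 36, 6, 23), (29, w, 20, 19, 27), (29, w, 20, 22, 28), (29, w, 35, 19, 27), (29, w, 35, 22, 28), (5, q, 3, 18, 33), (5, q, 3, 19, 26)}.
Filtering on D < 29 leaves {(28, u, 2, 15, 8), (28, u, 2, 3, 9), (28, u, 2, 6, 23), (28, u, 36, 15, 8), (28, u, 36, 3, 9), (28, u, 36, 6, 23), (29, w, 20, 19, 27), (29, w, 20, 22, 28), (29, w, 35, 19, 27), (29, w, 35, 22, 28), (5, q, 3, 18, 33), (5, q, 3, 19, 26)}.
Keep only column(s) G, D (5 duplicate(s) eliminated): {(q, 18), (q, 19), (u, 15), (u, 3), (u, 6), (w, 19), (w, 22)}

{(q, 18), (q, 19), (u, 15), (u, 3), (u, 6), (w, 19), (w, 22)}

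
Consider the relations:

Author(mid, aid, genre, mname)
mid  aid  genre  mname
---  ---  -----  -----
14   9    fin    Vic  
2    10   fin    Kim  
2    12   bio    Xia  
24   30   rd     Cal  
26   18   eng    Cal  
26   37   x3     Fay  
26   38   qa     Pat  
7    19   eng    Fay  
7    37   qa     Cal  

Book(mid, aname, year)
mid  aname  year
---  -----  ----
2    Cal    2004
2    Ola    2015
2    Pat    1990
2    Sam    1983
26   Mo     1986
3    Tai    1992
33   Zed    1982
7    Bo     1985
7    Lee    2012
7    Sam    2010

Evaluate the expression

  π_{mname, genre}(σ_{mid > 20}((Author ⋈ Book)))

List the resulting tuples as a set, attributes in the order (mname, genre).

Author ⋈ Book (natural join on mid): {(2, 10, fin, Kim, Cal, 2004), (2, 10, fin, Kim, Ola, 2015), (2, 10, fin, Kim, Pat, 1990), (2, 10, fin, Kim, Sam, 1983), (2, 12, bio, Xia, Cal, 2004), (2, 12, bio, Xia, Ola, 2015), (2, 12, bio, Xia, Pat, 1990), (2, 12, bio, Xia, Sam, 1983), (26, 18, eng, Cal, Mo, 1986), (26, 37, x3, Fay, Mo, 1986), (26, 38, qa, Pat, Mo, 1986), (7, 19, eng, Fay, Bo, 1985), (7, 19, eng, Fay, Lee, 2012), (7, 19, eng, Fay, Sam, 2010), (7, 37, qa, Cal, Bo, 1985), (7, 37, qa, Cal, Lee, 2012), (7, 37, qa, Cal, Sam, 2010)}
Selection mid > 20: {(26, 18, eng, Cal, Mo, 1986), (26, 37, x3, Fay, Mo, 1986), (26, 38, qa, Pat, Mo, 1986)}
Projecting to mname, genre: {(Cal, eng), (Fay, x3), (Pat, qa)}

{(Cal, eng), (Fay, x3), (Pat, qa)}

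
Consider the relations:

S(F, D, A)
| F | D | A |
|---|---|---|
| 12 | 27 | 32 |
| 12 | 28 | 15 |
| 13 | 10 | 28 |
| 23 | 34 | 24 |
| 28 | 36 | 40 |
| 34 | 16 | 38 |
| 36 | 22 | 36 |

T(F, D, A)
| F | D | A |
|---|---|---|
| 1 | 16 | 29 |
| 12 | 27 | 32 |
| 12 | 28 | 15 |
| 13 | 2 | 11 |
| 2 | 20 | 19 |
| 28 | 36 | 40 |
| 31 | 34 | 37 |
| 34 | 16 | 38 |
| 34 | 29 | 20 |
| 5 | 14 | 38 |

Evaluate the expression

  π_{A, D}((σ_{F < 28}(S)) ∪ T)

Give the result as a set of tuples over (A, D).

Selection F < 28: {(12, 27, 32), (12, 28, 15), (13, 10, 28), (23, 34, 24)}
Taking the union: {(1, 16, 29), (12, 27, 32), (12, 28, 15), (13, 10, 28), (13, 2, 11), (2, 20, 19), (23, 34, 24), (28, 36, 40), (31, 34, 37), (34, 16, 38), (34, 29, 20), (5, 14, 38)}
Keep only column(s) A, D: {(11, 2), (15, 28), (19, 20), (20, 29), (24, 34), (28, 10), (29, 16), (32, 27), (37, 34), (38, 14), (38, 16), (40, 36)}

{(11, 2), (15, 28), (19, 20), (20, 29), (24, 34), (28, 10), (29, 16), (32, 27), (37, 34), (38, 14), (38, 16), (40, 36)}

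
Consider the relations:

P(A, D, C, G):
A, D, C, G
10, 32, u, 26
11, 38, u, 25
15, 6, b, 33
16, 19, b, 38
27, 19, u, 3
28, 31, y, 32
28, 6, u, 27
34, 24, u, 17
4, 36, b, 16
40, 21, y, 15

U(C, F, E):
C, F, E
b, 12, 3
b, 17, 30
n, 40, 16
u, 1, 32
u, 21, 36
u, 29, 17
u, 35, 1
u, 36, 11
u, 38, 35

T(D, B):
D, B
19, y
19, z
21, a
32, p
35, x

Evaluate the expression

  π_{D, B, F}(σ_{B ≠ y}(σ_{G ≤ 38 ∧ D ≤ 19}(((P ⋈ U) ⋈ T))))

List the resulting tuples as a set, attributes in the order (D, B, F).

Joining P and U on C yields {(10, 32, u, 26, 1, 32), (10, 32, u, 26, 21, 36), (10, 32, u, 26, 29, 17), (10, 32, u, 26, 35, 1), (10, 32, u, 26, 36, 11), (10, 32, u, 26, 38, 35), (11, 38, u, 25, 1, 32), (11, 38, u, 25, 21, 36), (11, 38, u, 25, 29, 17), (11, 38, u, 25, 35, 1), (11, 38, u, 25, 36, 11), (11, 38, u, 25, 38, 35), (15, 6, b, 33, 12, 3), (15, 6, b, 33, 17, 30), (16, 19, b, 38, 12, 3), (16, 19, b, 38, 17, 30), (27, 19, u, 3, 1, 32), (27, 19, u, 3, 21, 36), (27, 19, u, 3, 29, 17), (27, 19, u, 3, 35, 1), (27, 19, u, 3, 36, 11), (27, 19, u, 3, 38, 35), (28, 6, u, 27, 1, 32), (28, 6, u, 27, 21, 36), (28, 6, u, 27, 29, 17), (28, 6, u, 27, 35, 1), (28, 6, u, 27, 36, 11), (28, 6, u, 27, 38, 35), (34, 24, u, 17, 1, 32), (34, 24, u, 17, 21, 36), (34, 24, u, 17, 29, 17), (34, 24, u, 17, 35, 1), (34, 24, u, 17, 36, 11), (34, 24, u, 17, 38, 35), (4, 36, b, 16, 12, 3), (4, 36, b, 16, 17, 30)}.
Joining (P ⋈ U) and T on D yields {(10, 32, u, 26, 1, 32, p), (10, 32, u, 26, 21, 36, p), (10, 32, u, 26, 29, 17, p), (10, 32, u, 26, 35, 1, p), (10, 32, u, 26, 36, 11, p), (10, 32, u, 26, 38, 35, p), (16, 19, b, 38, 12, 3, y), (16, 19, b, 38, 12, 3, z), (16, 19, b, 38, 17, 30, y), (16, 19, b, 38, 17, 30, z), (27, 19, u, 3, 1, 32, y), (27, 19, u, 3, 1, 32, z), (27, 19, u, 3, 21, 36, y), (27, 19, u, 3, 21, 36, z), (27, 19, u, 3, 29, 17, y), (27, 19, u, 3, 29, 17, z), (27, 19, u, 3, 35, 1, y), (27, 19, u, 3, 35, 1, z), (27, 19, u, 3, 36, 11, y), (27, 19, u, 3, 36, 11, z), (27, 19, u, 3, 38, 35, y), (27, 19, u, 3, 38, 35, z)}.
Apply σ_{G ≤ 38 ∧ D ≤ 19}; surviving tuples: {(16, 19, b, 38, 12, 3, y), (16, 19, b, 38, 12, 3, z), (16, 19, b, 38, 17, 30, y), (16, 19, b, 38, 17, 30, z), (27, 19, u, 3, 1, 32, y), (27, 19, u, 3, 1, 32, z), (27, 19, u, 3, 21, 36, y), (27, 19, u, 3, 21, 36, z), (27, 19, u, 3, 29, 17, y), (27, 19, u, 3, 29, 17, z), (27, 19, u, 3, 35, 1, y), (27, 19, u, 3, 35, 1, z), (27, 19, u, 3, 36, 11, y), (27, 19, u, 3, 36, 11, z), (27, 19, u, 3, 38, 35, y), (27, 19, u, 3, 38, 35, z)}
Apply σ_{B ≠ y}; surviving tuples: {(16, 19, b, 38, 12, 3, z), (16, 19, b, 38, 17, 30, z), (27, 19, u, 3, 1, 32, z), (27, 19, u, 3, 21, 36, z), (27, 19, u, 3, 29, 17, z), (27, 19, u, 3, 35, 1, z), (27, 19, u, 3, 36, 11, z), (27, 19, u, 3, 38, 35, z)}
Projecting to D, B, F: {(19, z, 1), (19, z, 12), (19, z, 17), (19, z, 21), (19, z, 29), (19, z, 35), (19, z, 36), (19, z, 38)}

{(19, z, 1), (19, z, 12), (19, z, 17), (19, z, 21), (19, z, 29), (19, z, 35), (19, z, 36), (19, z, 38)}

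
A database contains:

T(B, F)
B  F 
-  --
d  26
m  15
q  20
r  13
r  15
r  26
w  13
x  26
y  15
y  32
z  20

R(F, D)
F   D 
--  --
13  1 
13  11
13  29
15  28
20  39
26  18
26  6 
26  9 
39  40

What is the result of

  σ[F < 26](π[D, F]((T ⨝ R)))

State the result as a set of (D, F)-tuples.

Joining T and R on F yields {(d, 26, 18), (d, 26, 6), (d, 26, 9), (m, 15, 28), (q, 20, 39), (r, 13, 1), (r, 13, 11), (r, 13, 29), (r, 15, 28), (r, 26, 18), (r, 26, 6), (r, 26, 9), (w, 13, 1), (w, 13, 11), (w, 13, 29), (x, 26, 18), (x, 26, 6), (x, 26, 9), (y, 15, 28), (z, 20, 39)}.
Keep only column(s) D, F (12 duplicate(s) eliminated): {(1, 13), (11, 13), (18, 26), (28, 15), (29, 13), (39, 20), (6, 26), (9, 26)}
Filtering on F < 26 leaves {(1, 13), (11, 13), (28, 15), (29, 13), (39, 20)}.

{(1, 13), (11, 13), (28, 15), (29, 13), (39, 20)}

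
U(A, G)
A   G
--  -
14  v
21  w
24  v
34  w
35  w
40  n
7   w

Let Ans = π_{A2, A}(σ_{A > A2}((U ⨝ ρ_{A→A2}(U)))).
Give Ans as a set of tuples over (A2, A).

{(14, 24), (21, 34), (21, 35), (34, 35), (7, 21), (7, 34), (7, 35)}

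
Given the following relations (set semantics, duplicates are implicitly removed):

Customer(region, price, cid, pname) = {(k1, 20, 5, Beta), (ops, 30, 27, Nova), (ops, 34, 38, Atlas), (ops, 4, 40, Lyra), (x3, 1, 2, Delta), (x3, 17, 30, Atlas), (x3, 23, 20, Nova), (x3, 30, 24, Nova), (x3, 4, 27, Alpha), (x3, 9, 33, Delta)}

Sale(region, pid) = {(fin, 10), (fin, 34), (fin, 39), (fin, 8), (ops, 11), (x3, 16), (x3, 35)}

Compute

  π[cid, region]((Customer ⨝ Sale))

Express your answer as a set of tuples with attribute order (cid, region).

{(2, x3), (20, x3), (24, x3), (27, ops), (27, x3), (30, x3), (33, x3), (38, ops), (40, ops)}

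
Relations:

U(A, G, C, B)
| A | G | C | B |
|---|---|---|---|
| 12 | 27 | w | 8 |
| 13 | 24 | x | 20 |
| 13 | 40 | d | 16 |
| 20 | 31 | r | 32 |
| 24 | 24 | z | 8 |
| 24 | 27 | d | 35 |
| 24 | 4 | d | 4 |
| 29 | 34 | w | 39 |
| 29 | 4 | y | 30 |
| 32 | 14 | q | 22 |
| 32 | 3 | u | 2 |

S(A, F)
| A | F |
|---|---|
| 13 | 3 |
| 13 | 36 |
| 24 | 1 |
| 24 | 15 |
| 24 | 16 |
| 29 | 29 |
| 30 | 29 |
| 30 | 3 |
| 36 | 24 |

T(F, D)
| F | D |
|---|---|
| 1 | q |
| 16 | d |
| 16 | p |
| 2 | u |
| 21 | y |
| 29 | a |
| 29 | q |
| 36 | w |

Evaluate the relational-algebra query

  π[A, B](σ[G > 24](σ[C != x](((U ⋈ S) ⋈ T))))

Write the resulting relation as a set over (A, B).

{(13, 16), (24, 35), (29, 39)}

Natural join on A: {(13, 24, x, 20, 3), (13, 24, x, 20, 36), (13, 40, d, 16, 3), (13, 40, d, 16, 36), (24, 24, z, 8, 1), (24, 24, z, 8, 15), (24, 24, z, 8, 16), (24, 27, d, 35, 1), (24, 27, d, 35, 15), (24, 27, d, 35, 16), (24, 4, d, 4, 1), (24, 4, d, 4, 15), (24, 4, d, 4, 16), (29, 34, w, 39, 29), (29, 4, y, 30, 29)}
Natural join on F: {(13, 24, x, 20, 36, w), (13, 40, d, 16, 36, w), (24, 24, z, 8, 1, q), (24, 24, z, 8, 16, d), (24, 24, z, 8, 16, p), (24, 27, d, 35, 1, q), (24, 27, d, 35, 16, d), (24, 27, d, 35, 16, p), (24, 4, d, 4, 1, q), (24, 4, d, 4, 16, d), (24, 4, d, 4, 16, p), (29, 34, w, 39, 29, a), (29, 34, w, 39, 29, q), (29, 4, y, 30, 29, a), (29, 4, y, 30, 29, q)}
σ[C != x]: keep tuples satisfying C != x → {(13, 40, d, 16, 36, w), (24, 24, z, 8, 1, q), (24, 24, z, 8, 16, d), (24, 24, z, 8, 16, p), (24, 27, d, 35, 1, q), (24, 27, d, 35, 16, d), (24, 27, d, 35, 16, p), (24, 4, d, 4, 1, q), (24, 4, d, 4, 16, d), (24, 4, d, 4, 16, p), (29, 34, w, 39, 29, a), (29, 34, w, 39, 29, q), (29, 4, y, 30, 29, a), (29, 4, y, 30, 29, q)}
σ[G > 24]: keep tuples satisfying G > 24 → {(13, 40, d, 16, 36, w), (24, 27, d, 35, 1, q), (24, 27, d, 35, 16, d), (24, 27, d, 35, 16, p), (29, 34, w, 39, 29, a), (29, 34, w, 39, 29, q)}
Keep only column(s) A, B (3 duplicate(s) eliminated): {(13, 16), (24, 35), (29, 39)}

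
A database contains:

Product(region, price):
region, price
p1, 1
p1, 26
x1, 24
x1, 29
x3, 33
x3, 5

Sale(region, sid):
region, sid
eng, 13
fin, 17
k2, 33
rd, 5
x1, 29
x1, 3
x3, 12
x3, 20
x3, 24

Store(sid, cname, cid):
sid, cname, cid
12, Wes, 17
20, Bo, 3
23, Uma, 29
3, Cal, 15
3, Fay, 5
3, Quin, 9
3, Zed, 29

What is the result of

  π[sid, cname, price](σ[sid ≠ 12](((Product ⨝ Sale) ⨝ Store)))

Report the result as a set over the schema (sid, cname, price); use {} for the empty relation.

{(20, Bo, 33), (20, Bo, 5), (3, Cal, 24), (3, Cal, 29), (3, Fay, 24), (3, Fay, 29), (3, Quin, 24), (3, Quin, 29), (3, Zed, 24), (3, Zed, 29)}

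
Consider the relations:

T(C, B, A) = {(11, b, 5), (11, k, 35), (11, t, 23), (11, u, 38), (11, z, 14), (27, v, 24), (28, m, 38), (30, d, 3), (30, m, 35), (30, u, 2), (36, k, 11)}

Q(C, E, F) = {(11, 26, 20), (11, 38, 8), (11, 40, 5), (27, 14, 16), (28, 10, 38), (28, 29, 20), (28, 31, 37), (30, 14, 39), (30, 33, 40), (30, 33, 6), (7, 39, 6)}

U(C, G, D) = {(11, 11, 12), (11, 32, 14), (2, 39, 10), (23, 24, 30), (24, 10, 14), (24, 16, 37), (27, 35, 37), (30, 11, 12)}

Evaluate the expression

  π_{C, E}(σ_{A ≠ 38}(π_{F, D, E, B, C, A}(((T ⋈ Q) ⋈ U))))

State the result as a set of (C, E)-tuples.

T ⋈ Q (natural join on C): {(11, b, 5, 26, 20), (11, b, 5, 38, 8), (11, b, 5, 40, 5), (11, k, 35, 26, 20), (11, k, 35, 38, 8), (11, k, 35, 40, 5), (11, t, 23, 26, 20), (11, t, 23, 38, 8), (11, t, 23, 40, 5), (11, u, 38, 26, 20), (11, u, 38, 38, 8), (11, u, 38, 40, 5), (11, z, 14, 26, 20), (11, z, 14, 38, 8), (11, z, 14, 40, 5), (27, v, 24, 14, 16), (28, m, 38, 10, 38), (28, m, 38, 29, 20), (28, m, 38, 31, 37), (30, d, 3, 14, 39), (30, d, 3, 33, 40), (30, d, 3, 33, 6), (30, m, 35, 14, 39), (30, m, 35, 33, 40), (30, m, 35, 33, 6), (30, u, 2, 14, 39), (30, u, 2, 33, 40), (30, u, 2, 33, 6)}
(T ⋈ Q) ⋈ U (natural join on C): {(11, b, 5, 26, 20, 11, 12), (11, b, 5, 26, 20, 32, 14), (11, b, 5, 38, 8, 11, 12), (11, b, 5, 38, 8, 32, 14), (11, b, 5, 40, 5, 11, 12), (11, b, 5, 40, 5, 32, 14), (11, k, 35, 26, 20, 11, 12), (11, k, 35, 26, 20, 32, 14), (11, k, 35, 38, 8, 11, 12), (11, k, 35, 38, 8, 32, 14), (11, k, 35, 40, 5, 11, 12), (11, k, 35, 40, 5, 32, 14), (11, t, 23, 26, 20, 11, 12), (11, t, 23, 26, 20, 32, 14), (11, t, 23, 38, 8, 11, 12), (11, t, 23, 38, 8, 32, 14), (11, t, 23, 40, 5, 11, 12), (11, t, 23, 40, 5, 32, 14), (11, u, 38, 26, 20, 11, 12), (11, u, 38, 26, 20, 32, 14), (11, u, 38, 38, 8, 11, 12), (11, u, 38, 38, 8, 32, 14), (11, u, 38, 40, 5, 11, 12), (11, u, 38, 40, 5, 32, 14), (11, z, 14, 26, 20, 11, 12), (11, z, 14, 26, 20, 32, 14), (11, z, 14, 38, 8, 11, 12), (11, z, 14, 38, 8, 32, 14), (11, z, 14, 40, 5, 11, 12), (11, z, 14, 40, 5, 32, 14), (27, v, 24, 14, 16, 35, 37), (30, d, 3, 14, 39, 11, 12), (30, d, 3, 33, 40, 11, 12), (30, d, 3, 33, 6, 11, 12), (30, m, 35, 14, 39, 11, 12), (30, m, 35, 33, 40, 11, 12), (30, m, 35, 33, 6, 11, 12), (30, u, 2, 14, 39, 11, 12), (30, u, 2, 33, 40, 11, 12), (30, u, 2, 33, 6, 11, 12)}
π_{F, D, E, B, C, A} gives {(16, 37, 14, v, 27, 24), (20, 12, 26, b, 11, 5), (20, 12, 26, k, 11, 35), (20, 12, 26, t, 11, 23), (20, 12, 26, u, 11, 38), (20, 12, 26, z, 11, 14), (20, 14, 26, b, 11, 5), (20, 14, 26, k, 11, 35), (20, 14, 26, t, 11, 23), (20, 14, 26, u, 11, 38), (20, 14, 26, z, 11, 14), (39, 12, 14, d, 30, 3), (39, 12, 14, m, 30, 35), (39, 12, 14, u, 30, 2), (40, 12, 33, d, 30, 3), (40, 12, 33, m, 30, 35), (40, 12, 33, u, 30, 2), (5, 12, 40, b, 11, 5), (5, 12, 40, k, 11, 35), (5, 12, 40, t, 11, 23), (5, 12, 40, u, 11, 38), (5, 12, 40, z, 11, 14), (5, 14, 40, b, 11, 5), (5, 14, 40, k, 11, 35), (5, 14, 40, t, 11, 23), (5, 14, 40, u, 11, 38), (5, 14, 40, z, 11, 14), (6, 12, 33, d, 30, 3), (6, 12, 33, m, 30, 35), (6, 12, 33, u, 30, 2), (8, 12, 38, b, 11, 5), (8, 12, 38, k, 11, 35), (8, 12, 38, t, 11, 23), (8, 12, 38, u, 11, 38), (8, 12, 38, z, 11, 14), (8, 14, 38, b, 11, 5), (8, 14, 38, k, 11, 35), (8, 14, 38, t, 11, 23), (8, 14, 38, u, 11, 38), (8, 14, 38, z, 11, 14)}.
Selection A ≠ 38: {(16, 37, 14, v, 27, 24), (20, 12, 26, b, 11, 5), (20, 12, 26, k, 11, 35), (20, 12, 26, t, 11, 23), (20, 12, 26, z, 11, 14), (20, 14, 26, b, 11, 5), (20, 14, 26, k, 11, 35), (20, 14, 26, t, 11, 23), (20, 14, 26, z, 11, 14), (39, 12, 14, d, 30, 3), (39, 12, 14, m, 30, 35), (39, 12, 14, u, 30, 2), (40, 12, 33, d, 30, 3), (40, 12, 33, m, 30, 35), (40, 12, 33, u, 30, 2), (5, 12, 40, b, 11, 5), (5, 12, 40, k, 11, 35), (5, 12, 40, t, 11, 23), (5, 12, 40, z, 11, 14), (5, 14, 40, b, 11, 5), (5, 14, 40, k, 11, 35), (5, 14, 40, t, 11, 23), (5, 14, 40, z, 11, 14), (6, 12, 33, d, 30, 3), (6, 12, 33, m, 30, 35), (6, 12, 33, u, 30, 2), (8, 12, 38, b, 11, 5), (8, 12, 38, k, 11, 35), (8, 12, 38, t, 11, 23), (8, 12, 38, z, 11, 14), (8, 14, 38, b, 11, 5), (8, 14, 38, k, 11, 35), (8, 14, 38, t, 11, 23), (8, 14, 38, z, 11, 14)}
π_{C, E} gives {(11, 26), (11, 38), (11, 40), (27, 14), (30, 14), (30, 33)} (28 duplicate(s) eliminated).

{(11, 26), (11, 38), (11, 40), (27, 14), (30, 14), (30, 33)}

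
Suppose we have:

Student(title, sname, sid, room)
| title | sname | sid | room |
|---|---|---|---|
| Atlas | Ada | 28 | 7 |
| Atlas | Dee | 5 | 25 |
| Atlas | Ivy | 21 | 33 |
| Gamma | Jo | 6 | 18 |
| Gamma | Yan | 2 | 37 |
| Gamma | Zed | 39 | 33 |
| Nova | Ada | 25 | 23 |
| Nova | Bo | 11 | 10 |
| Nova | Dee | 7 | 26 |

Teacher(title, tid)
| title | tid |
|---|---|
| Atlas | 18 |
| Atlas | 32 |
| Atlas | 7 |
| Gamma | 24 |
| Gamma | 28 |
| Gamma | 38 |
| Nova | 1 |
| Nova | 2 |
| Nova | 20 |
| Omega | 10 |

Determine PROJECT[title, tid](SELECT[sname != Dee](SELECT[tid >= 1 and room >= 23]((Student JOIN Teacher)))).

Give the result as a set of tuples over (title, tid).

Joining Student and Teacher on title yields {(Atlas, Ada, 28, 7, 18), (Atlas, Ada, 28, 7, 32), (Atlas, Ada, 28, 7, 7), (Atlas, Dee, 5, 25, 18), (Atlas, Dee, 5, 25, 32), (Atlas, Dee, 5, 25, 7), (Atlas, Ivy, 21, 33, 18), (Atlas, Ivy, 21, 33, 32), (Atlas, Ivy, 21, 33, 7), (Gamma, Jo, 6, 18, 24), (Gamma, Jo, 6, 18, 28), (Gamma, Jo, 6, 18, 38), (Gamma, Yan, 2, 37, 24), (Gamma, Yan, 2, 37, 28), (Gamma, Yan, 2, 37, 38), (Gamma, Zed, 39, 33, 24), (Gamma, Zed, 39, 33, 28), (Gamma, Zed, 39, 33, 38), (Nova, Ada, 25, 23, 1), (Nova, Ada, 25, 23, 2), (Nova, Ada, 25, 23, 20), (Nova, Bo, 11, 10, 1), (Nova, Bo, 11, 10, 2), (Nova, Bo, 11, 10, 20), (Nova, Dee, 7, 26, 1), (Nova, Dee, 7, 26, 2), (Nova, Dee, 7, 26, 20)}.
Selection tid >= 1 and room >= 23: {(Atlas, Dee, 5, 25, 18), (Atlas, Dee, 5, 25, 32), (Atlas, Dee, 5, 25, 7), (Atlas, Ivy, 21, 33, 18), (Atlas, Ivy, 21, 33, 32), (Atlas, Ivy, 21, 33, 7), (Gamma, Yan, 2, 37, 24), (Gamma, Yan, 2, 37, 28), (Gamma, Yan, 2, 37, 38), (Gamma, Zed, 39, 33, 24), (Gamma, Zed, 39, 33, 28), (Gamma, Zed, 39, 33, 38), (Nova, Ada, 25, 23, 1), (Nova, Ada, 25, 23, 2), (Nova, Ada, 25, 23, 20), (Nova, Dee, 7, 26, 1), (Nova, Dee, 7, 26, 2), (Nova, Dee, 7, 26, 20)}
Selection sname != Dee: {(Atlas, Ivy, 21, 33, 18), (Atlas, Ivy, 21, 33, 32), (Atlas, Ivy, 21, 33, 7), (Gamma, Yan, 2, 37, 24), (Gamma, Yan, 2, 37, 28), (Gamma, Yan, 2, 37, 38), (Gamma, Zed, 39, 33, 24), (Gamma, Zed, 39, 33, 28), (Gamma, Zed, 39, 33, 38), (Nova, Ada, 25, 23, 1), (Nova, Ada, 25, 23, 2), (Nova, Ada, 25, 23, 20)}
π[title, tid]: project onto (title, tid) (3 duplicate(s) eliminated) → {(Atlas, 18), (Atlas, 32), (Atlas, 7), (Gamma, 24), (Gamma, 28), (Gamma, 38), (Nova, 1), (Nova, 2), (Nova, 20)}

{(Atlas, 18), (Atlas, 32), (Atlas, 7), (Gamma, 24), (Gamma, 28), (Gamma, 38), (Nova, 1), (Nova, 2), (Nova, 20)}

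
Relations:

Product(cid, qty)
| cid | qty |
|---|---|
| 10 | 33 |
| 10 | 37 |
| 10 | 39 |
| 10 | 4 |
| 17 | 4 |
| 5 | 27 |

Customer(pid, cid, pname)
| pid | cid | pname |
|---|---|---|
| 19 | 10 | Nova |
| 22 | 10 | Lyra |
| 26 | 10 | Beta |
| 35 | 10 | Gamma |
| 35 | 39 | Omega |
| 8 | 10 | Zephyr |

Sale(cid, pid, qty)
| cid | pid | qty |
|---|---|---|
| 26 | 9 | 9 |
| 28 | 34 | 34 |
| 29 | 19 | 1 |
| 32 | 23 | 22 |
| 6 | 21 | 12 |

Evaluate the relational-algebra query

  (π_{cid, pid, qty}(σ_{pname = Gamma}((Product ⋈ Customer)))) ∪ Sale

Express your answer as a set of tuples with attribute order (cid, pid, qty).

Product ⋈ Customer (natural join on cid): {(10, 33, 19, Nova), (10, 33, 22, Lyra), (10, 33, 26, Beta), (10, 33, 35, Gamma), (10, 33, 8, Zephyr), (10, 37, 19, Nova), (10, 37, 22, Lyra), (10, 37, 26, Beta), (10, 37, 35, Gamma), (10, 37, 8, Zephyr), (10, 39, 19, Nova), (10, 39, 22, Lyra), (10, 39, 26, Beta), (10, 39, 35, Gamma), (10, 39, 8, Zephyr), (10, 4, 19, Nova), (10, 4, 22, Lyra), (10, 4, 26, Beta), (10, 4, 35, Gamma), (10, 4, 8, Zephyr)}
σ[pname = Gamma]: keep tuples satisfying pname = Gamma → {(10, 33, 35, Gamma), (10, 37, 35, Gamma), (10, 39, 35, Gamma), (10, 4, 35, Gamma)}
Keep only column(s) cid, pid, qty: {(10, 35, 33), (10, 35, 37), (10, 35, 39), (10, 35, 4)}
Union: {(10, 35, 33), (10, 35, 37), (10, 35, 39), (10, 35, 4)} with {(26, 9, 9), (28, 34, 34), (29, 19, 1), (32, 23, 22), (6, 21, 12)} → {(10, 35, 33), (10, 35, 37), (10, 35, 39), (10, 35, 4), (26, 9, 9), (28, 34, 34), (29, 19, 1), (32, 23, 22), (6, 21, 12)}

{(10, 35, 33), (10, 35, 37), (10, 35, 39), (10, 35, 4), (26, 9, 9), (28, 34, 34), (29, 19, 1), (32, 23, 22), (6, 21, 12)}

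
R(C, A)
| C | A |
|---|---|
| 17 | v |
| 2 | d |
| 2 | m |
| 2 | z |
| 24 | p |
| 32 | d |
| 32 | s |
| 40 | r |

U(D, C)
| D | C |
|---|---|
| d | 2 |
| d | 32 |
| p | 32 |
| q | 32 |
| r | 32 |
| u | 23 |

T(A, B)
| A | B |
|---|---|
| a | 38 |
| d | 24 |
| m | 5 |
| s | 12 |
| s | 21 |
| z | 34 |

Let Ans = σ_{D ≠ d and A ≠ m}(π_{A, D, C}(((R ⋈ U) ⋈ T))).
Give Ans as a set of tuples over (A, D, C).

{(d, p, 32), (d, q, 32), (d, r, 32), (s, p, 32), (s, q, 32), (s, r, 32)}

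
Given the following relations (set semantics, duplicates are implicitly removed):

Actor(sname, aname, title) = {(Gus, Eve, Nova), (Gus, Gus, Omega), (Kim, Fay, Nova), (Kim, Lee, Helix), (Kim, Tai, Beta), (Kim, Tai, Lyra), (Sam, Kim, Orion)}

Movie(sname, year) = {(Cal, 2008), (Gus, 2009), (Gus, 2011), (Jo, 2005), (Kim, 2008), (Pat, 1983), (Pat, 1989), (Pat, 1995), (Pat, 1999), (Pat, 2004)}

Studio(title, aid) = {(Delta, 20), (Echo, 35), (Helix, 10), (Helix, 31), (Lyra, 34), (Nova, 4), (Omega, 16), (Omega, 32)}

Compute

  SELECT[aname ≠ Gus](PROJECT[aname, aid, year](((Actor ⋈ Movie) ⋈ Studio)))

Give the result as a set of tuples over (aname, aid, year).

Actor ⋈ Movie (natural join on sname): {(Gus, Eve, Nova, 2009), (Gus, Eve, Nova, 2011), (Gus, Gus, Omega, 2009), (Gus, Gus, Omega, 2011), (Kim, Fay, Nova, 2008), (Kim, Lee, Helix, 2008), (Kim, Tai, Beta, 2008), (Kim, Tai, Lyra, 2008)}
(Actor ⋈ Movie) ⋈ Studio (natural join on title): {(Gus, Eve, Nova, 2009, 4), (Gus, Eve, Nova, 2011, 4), (Gus, Gus, Omega, 2009, 16), (Gus, Gus, Omega, 2009, 32), (Gus, Gus, Omega, 2011, 16), (Gus, Gus, Omega, 2011, 32), (Kim, Fay, Nova, 2008, 4), (Kim, Lee, Helix, 2008, 10), (Kim, Lee, Helix, 2008, 31), (Kim, Tai, Lyra, 2008, 34)}
Projecting to aname, aid, year: {(Eve, 4, 2009), (Eve, 4, 2011), (Fay, 4, 2008), (Gus, 16, 2009), (Gus, 16, 2011), (Gus, 32, 2009), (Gus, 32, 2011), (Lee, 10, 2008), (Lee, 31, 2008), (Tai, 34, 2008)}
Filtering on aname ≠ Gus leaves {(Eve, 4, 2009), (Eve, 4, 2011), (Fay, 4, 2008), (Lee, 10, 2008), (Lee, 31, 2008), (Tai, 34, 2008)}.

{(Eve, 4, 2009), (Eve, 4, 2011), (Fay, 4, 2008), (Lee, 10, 2008), (Lee, 31, 2008), (Tai, 34, 2008)}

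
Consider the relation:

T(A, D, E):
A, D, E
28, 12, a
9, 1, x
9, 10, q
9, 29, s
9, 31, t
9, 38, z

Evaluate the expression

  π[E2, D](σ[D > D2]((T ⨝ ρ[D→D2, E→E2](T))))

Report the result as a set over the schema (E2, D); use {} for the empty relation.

ρ[D→D2, E→E2]: schema becomes (A, D2, E2); tuples unchanged.
Natural join on A: {(28, 12, a, 12, a), (9, 1, x, 1, x), (9, 1, x, 10, q), (9, 1, x, 29, s), (9, 1, x, 31, t), (9, 1, x, 38, z), (9, 10, q, 1, x), (9, 10, q, 10, q), (9, 10, q, 29, s), (9, 10, q, 31, t), (9, 10, q, 38, z), (9, 29, s, 1, x), (9, 29, s, 10, q), (9, 29, s, 29, s), (9, 29, s, 31, t), (9, 29, s, 38, z), (9, 31, t, 1, x), (9, 31, t, 10, q), (9, 31, t, 29, s), (9, 31, t, 31, t), (9, 31, t, 38, z), (9, 38, z, 1, x), (9, 38, z, 10, q), (9, 38, z, 29, s), (9, 38, z, 31, t), (9, 38, z, 38, z)}
Selection D > D2: {(9, 10, q, 1, x), (9, 29, s, 1, x), (9, 29, s, 10, q), (9, 31, t, 1, x), (9, 31, t, 10, q), (9, 31, t, 29, s), (9, 38, z, 1, x), (9, 38, z, 10, q), (9, 38, z, 29, s), (9, 38, z, 31, t)}
π[E2, D]: project onto (E2, D) → {(q, 29), (q, 31), (q, 38), (s, 31), (s, 38), (t, 38), (x, 10), (x, 29), (x, 31), (x, 38)}

{(q, 29), (q, 31), (q, 38), (s, 31), (s, 38), (t, 38), (x, 10), (x, 29), (x, 31), (x, 38)}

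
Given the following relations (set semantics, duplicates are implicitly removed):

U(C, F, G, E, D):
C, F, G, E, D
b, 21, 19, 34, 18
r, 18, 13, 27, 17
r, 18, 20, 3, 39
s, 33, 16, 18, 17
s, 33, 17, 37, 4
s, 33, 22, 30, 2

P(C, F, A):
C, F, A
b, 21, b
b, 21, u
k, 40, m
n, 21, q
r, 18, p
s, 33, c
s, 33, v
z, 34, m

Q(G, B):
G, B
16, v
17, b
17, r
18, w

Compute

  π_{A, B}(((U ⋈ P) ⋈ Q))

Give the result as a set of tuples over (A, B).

U ⋈ P (natural join on C, F): {(b, 21, 19, 34, 18, b), (b, 21, 19, 34, 18, u), (r, 18, 13, 27, 17, p), (r, 18, 20, 3, 39, p), (s, 33, 16, 18, 17, c), (s, 33, 16, 18, 17, v), (s, 33, 17, 37, 4, c), (s, 33, 17, 37, 4, v), (s, 33, 22, 30, 2, c), (s, 33, 22, 30, 2, v)}
(U ⋈ P) ⋈ Q (natural join on G): {(s, 33, 16, 18, 17, c, v), (s, 33, 16, 18, 17, v, v), (s, 33, 17, 37, 4, c, b), (s, 33, 17, 37, 4, c, r), (s, 33, 17, 37, 4, v, b), (s, 33, 17, 37, 4, v, r)}
Projecting to A, B: {(c, b), (c, r), (c, v), (v, b), (v, r), (v, v)}

{(c, b), (c, r), (c, v), (v, b), (v, r), (v, v)}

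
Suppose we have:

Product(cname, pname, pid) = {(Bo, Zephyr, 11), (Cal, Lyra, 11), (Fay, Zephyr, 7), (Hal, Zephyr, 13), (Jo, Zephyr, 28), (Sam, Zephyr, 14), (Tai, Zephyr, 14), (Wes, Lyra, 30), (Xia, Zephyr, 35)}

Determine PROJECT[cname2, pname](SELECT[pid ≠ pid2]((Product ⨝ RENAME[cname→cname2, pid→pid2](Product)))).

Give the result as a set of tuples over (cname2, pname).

{(Bo, Zephyr), (Cal, Lyra), (Fay, Zephyr), (Hal, Zephyr), (Jo, Zephyr), (Sam, Zephyr), (Tai, Zephyr), (Wes, Lyra), (Xia, Zephyr)}

ρ[cname→cname2, pid→pid2]: schema becomes (cname2, pname, pid2); tuples unchanged.
Product ⋈ RENAME[cname→cname2, pid→pid2](Product) (natural join on pname): {(Bo, Zephyr, 11, Bo, 11), (Bo, Zephyr, 11, Fay, 7), (Bo, Zephyr, 11, Hal, 13), (Bo, Zephyr, 11, Jo, 28), (Bo, Zephyr, 11, Sam, 14), (Bo, Zephyr, 11, Tai, 14), (Bo, Zephyr, 11, Xia, 35), (Cal, Lyra, 11, Cal, 11), (Cal, Lyra, 11, Wes, 30), (Fay, Zephyr, 7, Bo, 11), (Fay, Zephyr, 7, Fay, 7), (Fay, Zephyr, 7, Hal, 13), (Fay, Zephyr, 7, Jo, 28), (Fay, Zephyr, 7, Sam, 14), (Fay, Zephyr, 7, Tai, 14), (Fay, Zephyr, 7, Xia, 35), (Hal, Zephyr, 13, Bo, 11), (Hal, Zephyr, 13, Fay, 7), (Hal, Zephyr, 13, Hal, 13), (Hal, Zephyr, 13, Jo, 28), (Hal, Zephyr, 13, Sam, 14), (Hal, Zephyr, 13, Tai, 14), (Hal, Zephyr, 13, Xia, 35), (Jo, Zephyr, 28, Bo, 11), (Jo, Zephyr, 28, Fay, 7), (Jo, Zephyr, 28, Hal, 13), (Jo, Zephyr, 28, Jo, 28), (Jo, Zephyr, 28, Sam, 14), (Jo, Zephyr, 28, Tai, 14), (Jo, Zephyr, 28, Xia, 35), (Sam, Zephyr, 14, Bo, 11), (Sam, Zephyr, 14, Fay, 7), (Sam, Zephyr, 14, Hal, 13), (Sam, Zephyr, 14, Jo, 28), (Sam, Zephyr, 14, Sam, 14), (Sam, Zephyr, 14, Tai, 14), (Sam, Zephyr, 14, Xia, 35), (Tai, Zephyr, 14, Bo, 11), (Tai, Zephyr, 14, Fay, 7), (Tai, Zephyr, 14, Hal, 13), (Tai, Zephyr, 14, Jo, 28), (Tai, Zephyr, 14, Sam, 14), (Tai, Zephyr, 14, Tai, 14), (Tai, Zephyr, 14, Xia, 35), (Wes, Lyra, 30, Cal, 11), (Wes, Lyra, 30, Wes, 30), (Xia, Zephyr, 35, Bo, 11), (Xia, Zephyr, 35, Fay, 7), (Xia, Zephyr, 35, Hal, 13), (Xia, Zephyr, 35, Jo, 28), (Xia, Zephyr, 35, Sam, 14), (Xia, Zephyr, 35, Tai, 14), (Xia, Zephyr, 35, Xia, 35)}
σ[pid ≠ pid2]: keep tuples satisfying pid ≠ pid2 → {(Bo, Zephyr, 11, Fay, 7), (Bo, Zephyr, 11, Hal, 13), (Bo, Zephyr, 11, Jo, 28), (Bo, Zephyr, 11, Sam, 14), (Bo, Zephyr, 11, Tai, 14), (Bo, Zephyr, 11, Xia, 35), (Cal, Lyra, 11, Wes, 30), (Fay, Zephyr, 7, Bo, 11), (Fay, Zephyr, 7, Hal, 13), (Fay, Zephyr, 7, Jo, 28), (Fay, Zephyr, 7, Sam, 14), (Fay, Zephyr, 7, Tai, 14), (Fay, Zephyr, 7, Xia, 35), (Hal, Zephyr, 13, Bo, 11), (Hal, Zephyr, 13, Fay, 7), (Hal, Zephyr, 13, Jo, 28), (Hal, Zephyr, 13, Sam, 14), (Hal, Zephyr, 13, Tai, 14), (Hal, Zephyr, 13, Xia, 35), (Jo, Zephyr, 28, Bo, 11), (Jo, Zephyr, 28, Fay, 7), (Jo, Zephyr, 28, Hal, 13), (Jo, Zephyr, 28, Sam, 14), (Jo, Zephyr, 28, Tai, 14), (Jo, Zephyr, 28, Xia, 35), (Sam, Zephyr, 14, Bo, 11), (Sam, Zephyr, 14, Fay, 7), (Sam, Zephyr, 14, Hal, 13), (Sam, Zephyr, 14, Jo, 28), (Sam, Zephyr, 14, Xia, 35), (Tai, Zephyr, 14, Bo, 11), (Tai, Zephyr, 14, Fay, 7), (Tai, Zephyr, 14, Hal, 13), (Tai, Zephyr, 14, Jo, 28), (Tai, Zephyr, 14, Xia, 35), (Wes, Lyra, 30, Cal, 11), (Xia, Zephyr, 35, Bo, 11), (Xia, Zephyr, 35, Fay, 7), (Xia, Zephyr, 35, Hal, 13), (Xia, Zephyr, 35, Jo, 28), (Xia, Zephyr, 35, Sam, 14), (Xia, Zephyr, 35, Tai, 14)}
π_{cname2, pname} gives {(Bo, Zephyr), (Cal, Lyra), (Fay, Zephyr), (Hal, Zephyr), (Jo, Zephyr), (Sam, Zephyr), (Tai, Zephyr), (Wes, Lyra), (Xia, Zephyr)} (33 duplicate(s) eliminated).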